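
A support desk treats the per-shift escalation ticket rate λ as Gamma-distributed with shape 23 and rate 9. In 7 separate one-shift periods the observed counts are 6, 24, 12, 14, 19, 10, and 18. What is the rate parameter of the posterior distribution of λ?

Total count: 6 + 24 + 12 + 14 + 19 + 10 + 18 = 103.
Total exposure: 7 shifts.
By Gamma–Poisson conjugacy, the posterior is Gamma(α + Σx, β + Σt) = Gamma(23 + 103, 9 + 7) = Gamma(126, 16).

16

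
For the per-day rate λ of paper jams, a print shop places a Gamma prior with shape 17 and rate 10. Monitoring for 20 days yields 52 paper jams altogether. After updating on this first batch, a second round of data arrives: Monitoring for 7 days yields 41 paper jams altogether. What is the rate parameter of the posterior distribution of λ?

37

Total count 52 over total exposure 20 days.
After the first batch: Gamma(17 + 52, 10 + 20) = Gamma(69, 30).
Total count 41 over total exposure 7 days.
After the second batch: Gamma(69 + 41, 30 + 7) = Gamma(110, 37).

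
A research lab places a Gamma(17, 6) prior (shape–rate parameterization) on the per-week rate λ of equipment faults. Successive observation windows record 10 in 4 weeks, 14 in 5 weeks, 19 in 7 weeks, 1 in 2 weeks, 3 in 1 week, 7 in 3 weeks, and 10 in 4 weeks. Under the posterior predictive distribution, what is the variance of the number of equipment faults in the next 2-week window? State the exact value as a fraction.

1377/256

Total count: 10 + 14 + 19 + 1 + 3 + 7 + 10 = 64.
Total exposure: 4 + 5 + 7 + 2 + 1 + 3 + 4 = 26 weeks.
The Gamma prior is conjugate for the Poisson rate, so λ | data ~ Gamma(17+64, 6+26) = Gamma(81, 32).
The posterior predictive for a window of length T is Negative Binomial with variance T·α'·(β'+T)/β'² = 2·81·34/1024 = 1377/256.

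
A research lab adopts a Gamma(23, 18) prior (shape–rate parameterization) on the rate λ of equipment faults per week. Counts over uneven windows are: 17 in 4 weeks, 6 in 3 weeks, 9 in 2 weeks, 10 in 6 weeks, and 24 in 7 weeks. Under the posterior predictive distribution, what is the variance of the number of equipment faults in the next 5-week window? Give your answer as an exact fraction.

Total count: 17 + 6 + 9 + 10 + 24 = 66.
Total exposure: 4 + 3 + 2 + 6 + 7 = 22 weeks.
Posterior: α' = 23 + 66 = 89, β' = 18 + 22 = 40.
The posterior predictive for a window of length T is Negative Binomial with variance T·α'·(β'+T)/β'² = 5·89·45/1600 = 801/64.

801/64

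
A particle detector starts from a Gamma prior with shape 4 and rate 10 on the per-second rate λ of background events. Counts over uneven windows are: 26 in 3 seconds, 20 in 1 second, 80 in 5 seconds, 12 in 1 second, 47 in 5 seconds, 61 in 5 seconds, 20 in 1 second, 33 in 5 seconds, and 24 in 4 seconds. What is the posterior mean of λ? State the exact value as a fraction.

327/40

Total count: 26 + 20 + 80 + 12 + 47 + 61 + 20 + 33 + 24 = 323.
Total exposure: 3 + 1 + 5 + 1 + 5 + 5 + 1 + 5 + 4 = 30 seconds.
Posterior: α' = 4 + 323 = 327, β' = 10 + 30 = 40.
Posterior mean = α'/β' = 327/40.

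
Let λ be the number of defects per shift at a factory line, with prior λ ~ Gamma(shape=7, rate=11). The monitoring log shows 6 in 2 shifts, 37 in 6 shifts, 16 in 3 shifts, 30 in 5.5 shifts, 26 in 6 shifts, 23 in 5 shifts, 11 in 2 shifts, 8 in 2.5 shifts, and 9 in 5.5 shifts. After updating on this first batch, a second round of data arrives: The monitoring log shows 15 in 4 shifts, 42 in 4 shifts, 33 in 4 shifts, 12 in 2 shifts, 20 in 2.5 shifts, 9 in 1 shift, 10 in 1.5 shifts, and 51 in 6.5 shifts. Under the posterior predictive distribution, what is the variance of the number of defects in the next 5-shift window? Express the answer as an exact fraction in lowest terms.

144175/5476

Total count: 6 + 37 + 16 + 30 + 26 + 23 + 11 + 8 + 9 = 166.
Total exposure: 2 + 6 + 3 + 5.5 + 6 + 5 + 2 + 2.5 + 5.5 = 37.5 shifts.
After the first batch: Gamma(7 + 166, 11 + 37.5) = Gamma(173, 97/2).
Total count: 15 + 42 + 33 + 12 + 20 + 9 + 10 + 51 = 192.
Total exposure: 4 + 4 + 4 + 2 + 2.5 + 1 + 1.5 + 6.5 = 25.5 shifts.
After the second batch: Gamma(173 + 192, 97/2 + 25.5) = Gamma(365, 74).
The posterior predictive for a window of length T is Negative Binomial with variance T·α'·(β'+T)/β'² = 5·365·79/5476 = 144175/5476.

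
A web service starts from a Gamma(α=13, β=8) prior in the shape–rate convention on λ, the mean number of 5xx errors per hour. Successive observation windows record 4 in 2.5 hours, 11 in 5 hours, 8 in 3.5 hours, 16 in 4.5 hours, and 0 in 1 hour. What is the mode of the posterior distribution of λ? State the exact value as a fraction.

102/49

Total count: 4 + 11 + 8 + 16 + 0 = 39.
Total exposure: 2.5 + 5 + 3.5 + 4.5 + 1 = 16.5 hours.
Posterior: α' = 13 + 39 = 52, β' = 8 + 16.5 = 49/2.
Posterior mode = (α'−1)/β' = 51/(49/2) = 102/49.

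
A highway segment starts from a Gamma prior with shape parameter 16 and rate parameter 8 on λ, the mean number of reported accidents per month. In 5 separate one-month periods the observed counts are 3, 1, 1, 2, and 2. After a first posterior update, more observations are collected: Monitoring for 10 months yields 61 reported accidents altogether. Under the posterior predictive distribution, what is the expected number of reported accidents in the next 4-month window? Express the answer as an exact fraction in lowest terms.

344/23

Total count: 3 + 1 + 1 + 2 + 2 = 9.
Total exposure: 5 months.
After the first batch: Gamma(16 + 9, 8 + 5) = Gamma(25, 13).
Total count 61 over total exposure 10 months.
After the second batch: Gamma(25 + 61, 13 + 10) = Gamma(86, 23).
Predictive mean over a 4-month window = T·E[λ|data] = 4·86/23 = 344/23.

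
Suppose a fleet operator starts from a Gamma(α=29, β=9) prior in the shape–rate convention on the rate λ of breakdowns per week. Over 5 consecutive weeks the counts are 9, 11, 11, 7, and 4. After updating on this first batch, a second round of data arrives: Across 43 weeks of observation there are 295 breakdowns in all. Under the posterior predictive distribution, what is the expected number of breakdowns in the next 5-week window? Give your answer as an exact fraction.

610/19

Total count: 9 + 11 + 11 + 7 + 4 = 42.
Total exposure: 5 weeks.
After the first batch: Gamma(29 + 42, 9 + 5) = Gamma(71, 14).
Total count 295 over total exposure 43 weeks.
After the second batch: Gamma(71 + 295, 14 + 43) = Gamma(366, 57).
Predictive mean over a 5-week window = T·E[λ|data] = 5·366/57 = 610/19.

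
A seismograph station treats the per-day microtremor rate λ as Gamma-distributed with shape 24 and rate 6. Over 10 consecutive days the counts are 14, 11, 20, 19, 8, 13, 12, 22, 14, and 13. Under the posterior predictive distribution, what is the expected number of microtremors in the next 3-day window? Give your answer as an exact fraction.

255/8

Total count: 14 + 11 + 20 + 19 + 8 + 13 + 12 + 22 + 14 + 13 = 146.
Total exposure: 10 days.
Conjugate update: add total count to the shape and total exposure to the rate, giving Gamma(170, 16).
Predictive mean over a 3-day window = T·E[λ|data] = 3·170/16 = 255/8.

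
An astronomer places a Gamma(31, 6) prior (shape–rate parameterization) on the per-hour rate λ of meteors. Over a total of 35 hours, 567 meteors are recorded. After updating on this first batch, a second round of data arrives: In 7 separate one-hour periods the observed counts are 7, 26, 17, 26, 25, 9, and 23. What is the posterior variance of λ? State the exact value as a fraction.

731/2304

Total count 567 over total exposure 35 hours.
After the first batch: Gamma(31 + 567, 6 + 35) = Gamma(598, 41).
Total count: 7 + 26 + 17 + 26 + 25 + 9 + 23 = 133.
Total exposure: 7 hours.
After the second batch: Gamma(598 + 133, 41 + 7) = Gamma(731, 48).
Posterior variance = α'/β'² = 731/2304.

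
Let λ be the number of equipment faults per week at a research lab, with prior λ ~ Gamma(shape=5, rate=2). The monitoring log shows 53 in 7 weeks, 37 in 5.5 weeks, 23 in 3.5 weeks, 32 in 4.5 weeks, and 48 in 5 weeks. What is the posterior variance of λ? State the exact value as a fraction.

Total count: 53 + 37 + 23 + 32 + 48 = 193.
Total exposure: 7 + 5.5 + 3.5 + 4.5 + 5 = 25.5 weeks.
The Gamma prior is conjugate for the Poisson rate, so λ | data ~ Gamma(5+193, 2+25.5) = Gamma(198, 55/2).
Posterior variance = α'/β'² = 198/(3025/4) = 72/275.

72/275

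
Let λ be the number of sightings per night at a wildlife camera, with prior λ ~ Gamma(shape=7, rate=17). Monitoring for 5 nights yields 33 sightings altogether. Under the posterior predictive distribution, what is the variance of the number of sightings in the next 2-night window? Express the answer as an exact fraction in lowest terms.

Total count 33 over total exposure 5 nights.
Conjugate update: add total count to the shape and total exposure to the rate, giving Gamma(40, 22).
The posterior predictive for a window of length T is Negative Binomial with variance T·α'·(β'+T)/β'² = 2·40·24/484 = 480/121.

480/121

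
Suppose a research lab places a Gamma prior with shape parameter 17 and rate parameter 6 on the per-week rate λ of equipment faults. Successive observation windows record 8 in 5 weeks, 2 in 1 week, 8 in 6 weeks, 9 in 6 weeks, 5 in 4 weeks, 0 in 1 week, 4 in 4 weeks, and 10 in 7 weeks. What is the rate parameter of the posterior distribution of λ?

Total count: 8 + 2 + 8 + 9 + 5 + 0 + 4 + 10 = 46.
Total exposure: 5 + 1 + 6 + 6 + 4 + 1 + 4 + 7 = 34 weeks.
Posterior: α' = 17 + 46 = 63, β' = 6 + 34 = 40.

40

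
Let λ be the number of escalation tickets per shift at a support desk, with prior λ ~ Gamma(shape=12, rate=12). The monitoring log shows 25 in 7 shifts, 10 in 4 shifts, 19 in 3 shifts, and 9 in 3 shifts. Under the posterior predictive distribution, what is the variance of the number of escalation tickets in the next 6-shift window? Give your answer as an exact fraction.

15750/841

Total count: 25 + 10 + 19 + 9 = 63.
Total exposure: 7 + 4 + 3 + 3 = 17 shifts.
By Gamma–Poisson conjugacy, the posterior is Gamma(α + Σx, β + Σt) = Gamma(12 + 63, 12 + 17) = Gamma(75, 29).
The posterior predictive for a window of length T is Negative Binomial with variance T·α'·(β'+T)/β'² = 6·75·35/841 = 15750/841.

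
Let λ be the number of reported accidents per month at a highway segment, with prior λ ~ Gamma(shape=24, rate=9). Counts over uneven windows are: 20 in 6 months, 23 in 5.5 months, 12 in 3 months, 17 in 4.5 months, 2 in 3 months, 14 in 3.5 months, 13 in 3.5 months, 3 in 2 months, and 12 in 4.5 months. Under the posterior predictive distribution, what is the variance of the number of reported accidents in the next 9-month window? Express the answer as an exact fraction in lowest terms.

Total count: 20 + 23 + 12 + 17 + 2 + 14 + 13 + 3 + 12 = 116.
Total exposure: 6 + 5.5 + 3 + 4.5 + 3 + 3.5 + 3.5 + 2 + 4.5 = 35.5 months.
By Gamma–Poisson conjugacy, the posterior is Gamma(α + Σx, β + Σt) = Gamma(24 + 116, 9 + 35.5) = Gamma(140, 89/2).
The posterior predictive for a window of length T is Negative Binomial with variance T·α'·(β'+T)/β'² = 9·140·(107/2)/(7921/4) = 269640/7921.

269640/7921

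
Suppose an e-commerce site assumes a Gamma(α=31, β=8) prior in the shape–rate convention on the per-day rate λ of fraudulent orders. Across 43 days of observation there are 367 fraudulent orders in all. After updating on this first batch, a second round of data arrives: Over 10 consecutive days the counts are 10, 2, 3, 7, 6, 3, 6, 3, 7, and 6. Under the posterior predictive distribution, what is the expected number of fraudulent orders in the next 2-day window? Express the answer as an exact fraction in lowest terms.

902/61

Total count 367 over total exposure 43 days.
After the first batch: Gamma(31 + 367, 8 + 43) = Gamma(398, 51).
Total count: 10 + 2 + 3 + 7 + 6 + 3 + 6 + 3 + 7 + 6 = 53.
Total exposure: 10 days.
After the second batch: Gamma(398 + 53, 51 + 10) = Gamma(451, 61).
Predictive mean over a 2-day window = T·E[λ|data] = 2·451/61 = 902/61.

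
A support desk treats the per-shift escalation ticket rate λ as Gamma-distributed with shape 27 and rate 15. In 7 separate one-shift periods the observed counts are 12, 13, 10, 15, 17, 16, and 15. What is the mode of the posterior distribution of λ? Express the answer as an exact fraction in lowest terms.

62/11

Total count: 12 + 13 + 10 + 15 + 17 + 16 + 15 = 98.
Total exposure: 7 shifts.
By Gamma–Poisson conjugacy, the posterior is Gamma(α + Σx, β + Σt) = Gamma(27 + 98, 15 + 7) = Gamma(125, 22).
Posterior mode = (α'−1)/β' = 124/22 = 62/11.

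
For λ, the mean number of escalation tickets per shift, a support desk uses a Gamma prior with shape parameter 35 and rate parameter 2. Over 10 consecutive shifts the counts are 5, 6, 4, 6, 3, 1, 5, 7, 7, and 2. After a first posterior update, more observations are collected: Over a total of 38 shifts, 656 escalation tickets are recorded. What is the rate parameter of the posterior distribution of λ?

50

Total count: 5 + 6 + 4 + 6 + 3 + 1 + 5 + 7 + 7 + 2 = 46.
Total exposure: 10 shifts.
After the first batch: Gamma(35 + 46, 2 + 10) = Gamma(81, 12).
Total count 656 over total exposure 38 shifts.
After the second batch: Gamma(81 + 656, 12 + 38) = Gamma(737, 50).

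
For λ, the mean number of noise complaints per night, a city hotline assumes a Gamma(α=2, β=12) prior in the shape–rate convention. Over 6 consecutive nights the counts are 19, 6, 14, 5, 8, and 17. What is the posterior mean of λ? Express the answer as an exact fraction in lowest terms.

Total count: 19 + 6 + 14 + 5 + 8 + 17 = 69.
Total exposure: 6 nights.
Conjugate update: add total count to the shape and total exposure to the rate, giving Gamma(71, 18).
Posterior mean = α'/β' = 71/18.

71/18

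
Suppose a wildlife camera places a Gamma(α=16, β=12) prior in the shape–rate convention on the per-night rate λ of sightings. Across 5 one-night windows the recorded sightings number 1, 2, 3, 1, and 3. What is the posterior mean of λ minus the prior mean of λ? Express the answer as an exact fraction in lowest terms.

10/51

Total count: 1 + 2 + 3 + 1 + 3 = 10.
Total exposure: 5 nights.
The Gamma prior is conjugate for the Poisson rate, so λ | data ~ Gamma(16+10, 12+5) = Gamma(26, 17).
Posterior mean = 26/17 = 26/17; prior mean = 16/12 = 4/3. Difference = 26/17 − 4/3 = 10/51.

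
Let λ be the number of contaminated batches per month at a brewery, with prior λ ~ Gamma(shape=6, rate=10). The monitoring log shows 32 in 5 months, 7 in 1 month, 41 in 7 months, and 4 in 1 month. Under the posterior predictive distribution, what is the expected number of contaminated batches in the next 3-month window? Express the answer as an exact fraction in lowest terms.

Total count: 32 + 7 + 41 + 4 = 84.
Total exposure: 5 + 1 + 7 + 1 = 14 months.
Gamma(α, β) with Poisson data over total exposure Σt gives posterior Gamma(α+Σx, β+Σt) = Gamma(90, 24).
Predictive mean over a 3-month window = T·E[λ|data] = 3·90/24 = 45/4.

45/4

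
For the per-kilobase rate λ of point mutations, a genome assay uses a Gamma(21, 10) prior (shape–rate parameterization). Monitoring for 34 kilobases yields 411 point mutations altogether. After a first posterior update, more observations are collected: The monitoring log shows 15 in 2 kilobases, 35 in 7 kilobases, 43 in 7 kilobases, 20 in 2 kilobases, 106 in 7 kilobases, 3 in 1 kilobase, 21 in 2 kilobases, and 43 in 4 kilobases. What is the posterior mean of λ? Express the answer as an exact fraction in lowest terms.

359/38

Total count 411 over total exposure 34 kilobases.
After the first batch: Gamma(21 + 411, 10 + 34) = Gamma(432, 44).
Total count: 15 + 35 + 43 + 20 + 106 + 3 + 21 + 43 = 286.
Total exposure: 2 + 7 + 7 + 2 + 7 + 1 + 2 + 4 = 32 kilobases.
After the second batch: Gamma(432 + 286, 44 + 32) = Gamma(718, 76).
Posterior mean = α'/β' = 718/76 = 359/38.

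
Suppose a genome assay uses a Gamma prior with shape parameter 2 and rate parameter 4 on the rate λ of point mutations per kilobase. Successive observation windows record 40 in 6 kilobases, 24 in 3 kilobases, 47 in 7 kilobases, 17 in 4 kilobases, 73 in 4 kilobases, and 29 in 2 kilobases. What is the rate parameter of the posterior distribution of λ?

30

Total count: 40 + 24 + 47 + 17 + 73 + 29 = 230.
Total exposure: 6 + 3 + 7 + 4 + 4 + 2 = 26 kilobases.
Posterior: α' = 2 + 230 = 232, β' = 4 + 26 = 30.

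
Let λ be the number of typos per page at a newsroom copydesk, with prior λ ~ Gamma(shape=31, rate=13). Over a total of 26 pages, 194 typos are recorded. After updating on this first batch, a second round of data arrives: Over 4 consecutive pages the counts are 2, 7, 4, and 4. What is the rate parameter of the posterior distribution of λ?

43

Total count 194 over total exposure 26 pages.
After the first batch: Gamma(31 + 194, 13 + 26) = Gamma(225, 39).
Total count: 2 + 7 + 4 + 4 = 17.
Total exposure: 4 pages.
After the second batch: Gamma(225 + 17, 39 + 4) = Gamma(242, 43).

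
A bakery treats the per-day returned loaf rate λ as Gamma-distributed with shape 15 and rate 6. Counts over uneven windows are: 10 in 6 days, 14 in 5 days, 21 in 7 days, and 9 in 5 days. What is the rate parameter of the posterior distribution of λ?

29

Total count: 10 + 14 + 21 + 9 = 54.
Total exposure: 6 + 5 + 7 + 5 = 23 days.
Posterior: α' = 15 + 54 = 69, β' = 6 + 23 = 29.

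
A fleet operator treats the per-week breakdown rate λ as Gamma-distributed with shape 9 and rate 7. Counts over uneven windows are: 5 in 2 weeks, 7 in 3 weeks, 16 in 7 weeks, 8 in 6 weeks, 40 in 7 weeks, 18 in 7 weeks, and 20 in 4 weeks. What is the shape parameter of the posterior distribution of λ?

123

Total count: 5 + 7 + 16 + 8 + 40 + 18 + 20 = 114.
Total exposure: 2 + 3 + 7 + 6 + 7 + 7 + 4 = 36 weeks.
Conjugate update: add total count to the shape and total exposure to the rate, giving Gamma(123, 43).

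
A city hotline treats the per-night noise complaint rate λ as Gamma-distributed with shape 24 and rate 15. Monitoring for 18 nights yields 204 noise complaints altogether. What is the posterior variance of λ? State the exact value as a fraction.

Total count 204 over total exposure 18 nights.
Posterior: α' = 24 + 204 = 228, β' = 15 + 18 = 33.
Posterior variance = α'/β'² = 228/1089 = 76/363.

76/363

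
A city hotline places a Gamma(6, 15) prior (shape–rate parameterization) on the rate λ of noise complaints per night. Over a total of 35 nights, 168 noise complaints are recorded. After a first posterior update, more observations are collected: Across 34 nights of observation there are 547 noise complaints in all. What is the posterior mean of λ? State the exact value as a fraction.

103/12

Total count 168 over total exposure 35 nights.
After the first batch: Gamma(6 + 168, 15 + 35) = Gamma(174, 50).
Total count 547 over total exposure 34 nights.
After the second batch: Gamma(174 + 547, 50 + 34) = Gamma(721, 84).
Posterior mean = α'/β' = 721/84 = 103/12.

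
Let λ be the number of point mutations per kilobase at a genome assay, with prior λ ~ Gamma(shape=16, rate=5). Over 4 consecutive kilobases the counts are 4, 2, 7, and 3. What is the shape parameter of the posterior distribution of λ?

32

Total count: 4 + 2 + 7 + 3 = 16.
Total exposure: 4 kilobases.
By Gamma–Poisson conjugacy, the posterior is Gamma(α + Σx, β + Σt) = Gamma(16 + 16, 5 + 4) = Gamma(32, 9).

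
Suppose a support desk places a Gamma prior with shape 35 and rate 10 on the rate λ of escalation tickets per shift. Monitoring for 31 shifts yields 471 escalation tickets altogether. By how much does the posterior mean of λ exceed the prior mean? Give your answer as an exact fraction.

725/82

Total count 471 over total exposure 31 shifts.
Posterior: α' = 35 + 471 = 506, β' = 10 + 31 = 41.
Posterior mean = 506/41 = 506/41; prior mean = 35/10 = 7/2. Difference = 506/41 − 7/2 = 725/82.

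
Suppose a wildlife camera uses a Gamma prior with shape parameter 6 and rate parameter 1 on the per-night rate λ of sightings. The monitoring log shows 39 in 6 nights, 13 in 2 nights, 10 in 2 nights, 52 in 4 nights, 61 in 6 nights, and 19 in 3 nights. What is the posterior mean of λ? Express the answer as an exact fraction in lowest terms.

25/3

Total count: 39 + 13 + 10 + 52 + 61 + 19 = 194.
Total exposure: 6 + 2 + 2 + 4 + 6 + 3 = 23 nights.
Conjugate update: add total count to the shape and total exposure to the rate, giving Gamma(200, 24).
Posterior mean = α'/β' = 200/24 = 25/3.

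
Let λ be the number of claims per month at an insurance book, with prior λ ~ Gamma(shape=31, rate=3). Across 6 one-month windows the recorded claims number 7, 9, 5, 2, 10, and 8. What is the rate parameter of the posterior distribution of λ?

9

Total count: 7 + 9 + 5 + 2 + 10 + 8 = 41.
Total exposure: 6 months.
Conjugate update: add total count to the shape and total exposure to the rate, giving Gamma(72, 9).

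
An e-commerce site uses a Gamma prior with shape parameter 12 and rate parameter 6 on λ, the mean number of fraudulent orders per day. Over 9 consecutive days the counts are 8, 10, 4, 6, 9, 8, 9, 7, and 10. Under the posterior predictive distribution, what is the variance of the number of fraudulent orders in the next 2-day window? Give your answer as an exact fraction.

2822/225

Total count: 8 + 10 + 4 + 6 + 9 + 8 + 9 + 7 + 10 = 71.
Total exposure: 9 days.
By Gamma–Poisson conjugacy, the posterior is Gamma(α + Σx, β + Σt) = Gamma(12 + 71, 6 + 9) = Gamma(83, 15).
The posterior predictive for a window of length T is Negative Binomial with variance T·α'·(β'+T)/β'² = 2·83·17/225 = 2822/225.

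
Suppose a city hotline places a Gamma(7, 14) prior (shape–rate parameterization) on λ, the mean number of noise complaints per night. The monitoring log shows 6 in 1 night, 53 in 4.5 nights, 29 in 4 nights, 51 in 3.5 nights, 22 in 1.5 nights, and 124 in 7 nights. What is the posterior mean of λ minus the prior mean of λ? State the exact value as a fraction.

Total count: 6 + 53 + 29 + 51 + 22 + 124 = 285.
Total exposure: 1 + 4.5 + 4 + 3.5 + 1.5 + 7 = 21.5 nights.
Conjugate update: add total count to the shape and total exposure to the rate, giving Gamma(292, 71/2).
Posterior mean = 292/(71/2) = 584/71; prior mean = 7/14 = 1/2. Difference = 584/71 − 1/2 = 1097/142.

1097/142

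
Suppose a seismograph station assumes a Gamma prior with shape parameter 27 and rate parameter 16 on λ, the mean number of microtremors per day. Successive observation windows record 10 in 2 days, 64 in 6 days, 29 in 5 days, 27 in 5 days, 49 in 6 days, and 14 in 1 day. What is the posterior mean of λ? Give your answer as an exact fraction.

Total count: 10 + 64 + 29 + 27 + 49 + 14 = 193.
Total exposure: 2 + 6 + 5 + 5 + 6 + 1 = 25 days.
Gamma(α, β) with Poisson data over total exposure Σt gives posterior Gamma(α+Σx, β+Σt) = Gamma(220, 41).
Posterior mean = α'/β' = 220/41.

220/41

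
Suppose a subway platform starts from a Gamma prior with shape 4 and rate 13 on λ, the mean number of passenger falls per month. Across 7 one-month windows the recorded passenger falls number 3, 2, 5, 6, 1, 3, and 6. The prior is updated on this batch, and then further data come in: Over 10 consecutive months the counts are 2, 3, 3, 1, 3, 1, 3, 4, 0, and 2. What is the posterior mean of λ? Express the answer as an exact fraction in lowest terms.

26/15

Total count: 3 + 2 + 5 + 6 + 1 + 3 + 6 = 26.
Total exposure: 7 months.
After the first batch: Gamma(4 + 26, 13 + 7) = Gamma(30, 20).
Total count: 2 + 3 + 3 + 1 + 3 + 1 + 3 + 4 + 0 + 2 = 22.
Total exposure: 10 months.
After the second batch: Gamma(30 + 22, 20 + 10) = Gamma(52, 30).
Posterior mean = α'/β' = 52/30 = 26/15.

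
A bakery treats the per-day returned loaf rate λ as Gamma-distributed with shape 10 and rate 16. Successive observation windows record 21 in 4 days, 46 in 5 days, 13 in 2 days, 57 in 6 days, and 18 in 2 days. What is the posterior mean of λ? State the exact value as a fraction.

33/7

Total count: 21 + 46 + 13 + 57 + 18 = 155.
Total exposure: 4 + 5 + 2 + 6 + 2 = 19 days.
Conjugate update: add total count to the shape and total exposure to the rate, giving Gamma(165, 35).
Posterior mean = α'/β' = 165/35 = 33/7.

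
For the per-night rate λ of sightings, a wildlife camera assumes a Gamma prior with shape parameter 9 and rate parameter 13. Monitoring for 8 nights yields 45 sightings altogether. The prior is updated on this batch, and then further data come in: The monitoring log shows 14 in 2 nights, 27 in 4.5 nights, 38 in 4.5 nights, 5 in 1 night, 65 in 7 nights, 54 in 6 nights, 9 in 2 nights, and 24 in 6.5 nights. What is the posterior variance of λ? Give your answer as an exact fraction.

1160/11881

Total count 45 over total exposure 8 nights.
After the first batch: Gamma(9 + 45, 13 + 8) = Gamma(54, 21).
Total count: 14 + 27 + 38 + 5 + 65 + 54 + 9 + 24 = 236.
Total exposure: 2 + 4.5 + 4.5 + 1 + 7 + 6 + 2 + 6.5 = 33.5 nights.
After the second batch: Gamma(54 + 236, 21 + 33.5) = Gamma(290, 109/2).
Posterior variance = α'/β'² = 290/(11881/4) = 1160/11881.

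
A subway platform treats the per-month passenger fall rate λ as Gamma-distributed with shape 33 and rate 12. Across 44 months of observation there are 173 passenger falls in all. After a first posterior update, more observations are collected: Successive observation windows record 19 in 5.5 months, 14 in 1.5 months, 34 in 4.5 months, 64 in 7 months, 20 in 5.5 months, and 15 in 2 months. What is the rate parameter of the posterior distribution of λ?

Total count 173 over total exposure 44 months.
After the first batch: Gamma(33 + 173, 12 + 44) = Gamma(206, 56).
Total count: 19 + 14 + 34 + 64 + 20 + 15 = 166.
Total exposure: 5.5 + 1.5 + 4.5 + 7 + 5.5 + 2 = 26 months.
After the second batch: Gamma(206 + 166, 56 + 26) = Gamma(372, 82).

82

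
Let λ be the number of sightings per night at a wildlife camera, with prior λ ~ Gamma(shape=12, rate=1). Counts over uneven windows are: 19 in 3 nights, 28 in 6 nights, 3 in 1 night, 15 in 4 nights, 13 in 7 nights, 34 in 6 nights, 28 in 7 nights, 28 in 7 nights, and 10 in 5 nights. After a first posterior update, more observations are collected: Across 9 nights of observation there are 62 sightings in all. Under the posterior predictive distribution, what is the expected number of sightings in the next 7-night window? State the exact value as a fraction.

Total count: 19 + 28 + 3 + 15 + 13 + 34 + 28 + 28 + 10 = 178.
Total exposure: 3 + 6 + 1 + 4 + 7 + 6 + 7 + 7 + 5 = 46 nights.
After the first batch: Gamma(12 + 178, 1 + 46) = Gamma(190, 47).
Total count 62 over total exposure 9 nights.
After the second batch: Gamma(190 + 62, 47 + 9) = Gamma(252, 56).
Predictive mean over a 7-night window = T·E[λ|data] = 7·252/56 = 63/2.

63/2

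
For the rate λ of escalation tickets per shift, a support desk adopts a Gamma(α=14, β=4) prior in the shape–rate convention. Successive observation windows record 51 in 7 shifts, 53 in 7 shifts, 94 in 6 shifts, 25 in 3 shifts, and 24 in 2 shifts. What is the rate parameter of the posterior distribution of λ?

Total count: 51 + 53 + 94 + 25 + 24 = 247.
Total exposure: 7 + 7 + 6 + 3 + 2 = 25 shifts.
Gamma(α, β) with Poisson data over total exposure Σt gives posterior Gamma(α+Σx, β+Σt) = Gamma(261, 29).

29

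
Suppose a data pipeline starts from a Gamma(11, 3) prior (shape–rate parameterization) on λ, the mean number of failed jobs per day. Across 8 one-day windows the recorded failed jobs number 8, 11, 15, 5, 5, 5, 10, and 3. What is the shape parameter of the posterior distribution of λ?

73

Total count: 8 + 11 + 15 + 5 + 5 + 5 + 10 + 3 = 62.
Total exposure: 8 days.
Conjugate update: add total count to the shape and total exposure to the rate, giving Gamma(73, 11).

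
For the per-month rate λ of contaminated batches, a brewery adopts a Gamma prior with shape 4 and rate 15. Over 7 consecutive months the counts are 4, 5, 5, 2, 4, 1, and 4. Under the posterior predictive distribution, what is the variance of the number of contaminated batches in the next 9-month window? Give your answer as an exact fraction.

8091/484

Total count: 4 + 5 + 5 + 2 + 4 + 1 + 4 = 25.
Total exposure: 7 months.
By Gamma–Poisson conjugacy, the posterior is Gamma(α + Σx, β + Σt) = Gamma(4 + 25, 15 + 7) = Gamma(29, 22).
The posterior predictive for a window of length T is Negative Binomial with variance T·α'·(β'+T)/β'² = 9·29·31/484 = 8091/484.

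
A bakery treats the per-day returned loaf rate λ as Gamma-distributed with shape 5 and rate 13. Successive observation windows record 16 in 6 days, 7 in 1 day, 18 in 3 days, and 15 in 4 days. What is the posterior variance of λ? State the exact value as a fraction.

61/729

Total count: 16 + 7 + 18 + 15 = 56.
Total exposure: 6 + 1 + 3 + 4 = 14 days.
The Gamma prior is conjugate for the Poisson rate, so λ | data ~ Gamma(5+56, 13+14) = Gamma(61, 27).
Posterior variance = α'/β'² = 61/729.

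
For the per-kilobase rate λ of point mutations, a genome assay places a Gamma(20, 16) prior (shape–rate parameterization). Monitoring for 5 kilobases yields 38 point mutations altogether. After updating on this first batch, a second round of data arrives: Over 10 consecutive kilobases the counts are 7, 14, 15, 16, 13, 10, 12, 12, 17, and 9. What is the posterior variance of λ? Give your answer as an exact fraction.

Total count 38 over total exposure 5 kilobases.
After the first batch: Gamma(20 + 38, 16 + 5) = Gamma(58, 21).
Total count: 7 + 14 + 15 + 16 + 13 + 10 + 12 + 12 + 17 + 9 = 125.
Total exposure: 10 kilobases.
After the second batch: Gamma(58 + 125, 21 + 10) = Gamma(183, 31).
Posterior variance = α'/β'² = 183/961.

183/961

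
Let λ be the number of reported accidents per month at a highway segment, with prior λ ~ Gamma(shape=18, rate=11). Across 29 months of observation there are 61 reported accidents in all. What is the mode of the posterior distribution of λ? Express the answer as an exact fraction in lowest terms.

39/20

Total count 61 over total exposure 29 months.
Gamma(α, β) with Poisson data over total exposure Σt gives posterior Gamma(α+Σx, β+Σt) = Gamma(79, 40).
Posterior mode = (α'−1)/β' = 78/40 = 39/20.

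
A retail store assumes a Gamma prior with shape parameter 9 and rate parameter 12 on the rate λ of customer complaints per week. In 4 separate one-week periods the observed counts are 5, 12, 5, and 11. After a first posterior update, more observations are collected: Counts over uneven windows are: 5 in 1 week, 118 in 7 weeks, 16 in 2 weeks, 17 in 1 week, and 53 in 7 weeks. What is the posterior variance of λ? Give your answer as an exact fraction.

Total count: 5 + 12 + 5 + 11 = 33.
Total exposure: 4 weeks.
After the first batch: Gamma(9 + 33, 12 + 4) = Gamma(42, 16).
Total count: 5 + 118 + 16 + 17 + 53 = 209.
Total exposure: 1 + 7 + 2 + 1 + 7 = 18 weeks.
After the second batch: Gamma(42 + 209, 16 + 18) = Gamma(251, 34).
Posterior variance = α'/β'² = 251/1156.

251/1156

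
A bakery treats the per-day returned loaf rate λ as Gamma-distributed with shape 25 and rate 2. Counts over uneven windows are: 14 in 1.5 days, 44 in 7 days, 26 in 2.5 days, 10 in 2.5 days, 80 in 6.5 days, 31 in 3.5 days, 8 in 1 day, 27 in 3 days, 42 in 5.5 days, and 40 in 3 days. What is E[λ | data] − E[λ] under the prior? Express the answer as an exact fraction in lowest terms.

Total count: 14 + 44 + 26 + 10 + 80 + 31 + 8 + 27 + 42 + 40 = 322.
Total exposure: 1.5 + 7 + 2.5 + 2.5 + 6.5 + 3.5 + 1 + 3 + 5.5 + 3 = 36 days.
Conjugate update: add total count to the shape and total exposure to the rate, giving Gamma(347, 38).
Posterior mean = 347/38 = 347/38; prior mean = 25/2 = 25/2. Difference = 347/38 − 25/2 = -64/19.

-64/19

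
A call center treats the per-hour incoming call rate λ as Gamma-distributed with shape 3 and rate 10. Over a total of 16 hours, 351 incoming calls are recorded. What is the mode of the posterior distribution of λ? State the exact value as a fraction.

Total count 351 over total exposure 16 hours.
By Gamma–Poisson conjugacy, the posterior is Gamma(α + Σx, β + Σt) = Gamma(3 + 351, 10 + 16) = Gamma(354, 26).
Posterior mode = (α'−1)/β' = 353/26.

353/26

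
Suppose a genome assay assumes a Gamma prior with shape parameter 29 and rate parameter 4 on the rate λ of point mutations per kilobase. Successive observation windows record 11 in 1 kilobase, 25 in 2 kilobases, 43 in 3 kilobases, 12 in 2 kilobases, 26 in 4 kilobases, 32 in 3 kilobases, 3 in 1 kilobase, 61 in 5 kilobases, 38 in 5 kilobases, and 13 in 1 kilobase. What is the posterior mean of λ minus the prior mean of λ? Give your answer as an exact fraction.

Total count: 11 + 25 + 43 + 12 + 26 + 32 + 3 + 61 + 38 + 13 = 264.
Total exposure: 1 + 2 + 3 + 2 + 4 + 3 + 1 + 5 + 5 + 1 = 27 kilobases.
Posterior: α' = 29 + 264 = 293, β' = 4 + 27 = 31.
Posterior mean = 293/31 = 293/31; prior mean = 29/4 = 29/4. Difference = 293/31 − 29/4 = 273/124.

273/124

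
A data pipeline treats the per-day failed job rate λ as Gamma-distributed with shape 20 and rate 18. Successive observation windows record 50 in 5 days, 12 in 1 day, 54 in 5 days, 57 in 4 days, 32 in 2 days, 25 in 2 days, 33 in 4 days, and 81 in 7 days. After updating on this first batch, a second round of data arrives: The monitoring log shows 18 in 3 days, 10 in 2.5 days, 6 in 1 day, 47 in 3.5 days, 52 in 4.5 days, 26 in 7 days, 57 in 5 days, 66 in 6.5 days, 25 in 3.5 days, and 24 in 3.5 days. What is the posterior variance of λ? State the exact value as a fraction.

695/7744

Total count: 50 + 12 + 54 + 57 + 32 + 25 + 33 + 81 = 344.
Total exposure: 5 + 1 + 5 + 4 + 2 + 2 + 4 + 7 = 30 days.
After the first batch: Gamma(20 + 344, 18 + 30) = Gamma(364, 48).
Total count: 18 + 10 + 6 + 47 + 52 + 26 + 57 + 66 + 25 + 24 = 331.
Total exposure: 3 + 2.5 + 1 + 3.5 + 4.5 + 7 + 5 + 6.5 + 3.5 + 3.5 = 40 days.
After the second batch: Gamma(364 + 331, 48 + 40) = Gamma(695, 88).
Posterior variance = α'/β'² = 695/7744.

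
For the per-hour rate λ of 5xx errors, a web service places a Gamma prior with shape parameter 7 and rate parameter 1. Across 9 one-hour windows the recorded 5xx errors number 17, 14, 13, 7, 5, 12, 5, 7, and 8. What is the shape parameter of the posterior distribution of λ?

95

Total count: 17 + 14 + 13 + 7 + 5 + 12 + 5 + 7 + 8 = 88.
Total exposure: 9 hours.
Conjugate update: add total count to the shape and total exposure to the rate, giving Gamma(95, 10).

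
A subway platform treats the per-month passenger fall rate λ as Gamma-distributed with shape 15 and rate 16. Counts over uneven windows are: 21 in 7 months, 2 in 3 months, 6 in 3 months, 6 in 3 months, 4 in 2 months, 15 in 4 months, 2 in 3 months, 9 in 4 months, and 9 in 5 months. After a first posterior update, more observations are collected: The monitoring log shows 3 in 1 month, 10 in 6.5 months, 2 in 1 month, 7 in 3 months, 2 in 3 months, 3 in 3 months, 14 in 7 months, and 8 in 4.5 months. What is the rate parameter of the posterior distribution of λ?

79

Total count: 21 + 2 + 6 + 6 + 4 + 15 + 2 + 9 + 9 = 74.
Total exposure: 7 + 3 + 3 + 3 + 2 + 4 + 3 + 4 + 5 = 34 months.
After the first batch: Gamma(15 + 74, 16 + 34) = Gamma(89, 50).
Total count: 3 + 10 + 2 + 7 + 2 + 3 + 14 + 8 = 49.
Total exposure: 1 + 6.5 + 1 + 3 + 3 + 3 + 7 + 4.5 = 29 months.
After the second batch: Gamma(89 + 49, 50 + 29) = Gamma(138, 79).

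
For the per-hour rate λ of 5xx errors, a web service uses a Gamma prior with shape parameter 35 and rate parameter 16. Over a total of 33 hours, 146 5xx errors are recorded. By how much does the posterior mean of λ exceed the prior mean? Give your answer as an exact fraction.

1181/784

Total count 146 over total exposure 33 hours.
By Gamma–Poisson conjugacy, the posterior is Gamma(α + Σx, β + Σt) = Gamma(35 + 146, 16 + 33) = Gamma(181, 49).
Posterior mean = 181/49 = 181/49; prior mean = 35/16 = 35/16. Difference = 181/49 − 35/16 = 1181/784.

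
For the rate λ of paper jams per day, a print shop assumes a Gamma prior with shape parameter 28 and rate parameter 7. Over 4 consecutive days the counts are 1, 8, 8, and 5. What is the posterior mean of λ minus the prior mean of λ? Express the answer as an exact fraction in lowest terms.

Total count: 1 + 8 + 8 + 5 = 22.
Total exposure: 4 days.
By Gamma–Poisson conjugacy, the posterior is Gamma(α + Σx, β + Σt) = Gamma(28 + 22, 7 + 4) = Gamma(50, 11).
Posterior mean = 50/11 = 50/11; prior mean = 28/7 = 4. Difference = 50/11 − 4 = 6/11.

6/11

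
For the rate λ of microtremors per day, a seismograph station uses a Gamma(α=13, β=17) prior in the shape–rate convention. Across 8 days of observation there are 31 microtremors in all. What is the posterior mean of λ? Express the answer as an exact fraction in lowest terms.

44/25

Total count 31 over total exposure 8 days.
Conjugate update: add total count to the shape and total exposure to the rate, giving Gamma(44, 25).
Posterior mean = α'/β' = 44/25.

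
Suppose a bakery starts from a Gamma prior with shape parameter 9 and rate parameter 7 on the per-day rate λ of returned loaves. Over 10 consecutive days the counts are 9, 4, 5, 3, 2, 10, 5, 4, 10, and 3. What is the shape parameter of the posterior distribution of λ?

Total count: 9 + 4 + 5 + 3 + 2 + 10 + 5 + 4 + 10 + 3 = 55.
Total exposure: 10 days.
By Gamma–Poisson conjugacy, the posterior is Gamma(α + Σx, β + Σt) = Gamma(9 + 55, 7 + 10) = Gamma(64, 17).

64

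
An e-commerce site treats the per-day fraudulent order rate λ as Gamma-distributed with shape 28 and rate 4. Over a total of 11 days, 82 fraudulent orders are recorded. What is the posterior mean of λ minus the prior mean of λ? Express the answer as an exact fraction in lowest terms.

1/3

Total count 82 over total exposure 11 days.
By Gamma–Poisson conjugacy, the posterior is Gamma(α + Σx, β + Σt) = Gamma(28 + 82, 4 + 11) = Gamma(110, 15).
Posterior mean = 110/15 = 22/3; prior mean = 28/4 = 7. Difference = 22/3 − 7 = 1/3.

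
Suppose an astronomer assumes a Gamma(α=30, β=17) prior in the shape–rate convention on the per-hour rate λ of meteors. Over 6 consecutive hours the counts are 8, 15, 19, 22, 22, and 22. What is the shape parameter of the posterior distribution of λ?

Total count: 8 + 15 + 19 + 22 + 22 + 22 = 108.
Total exposure: 6 hours.
Conjugate update: add total count to the shape and total exposure to the rate, giving Gamma(138, 23).

138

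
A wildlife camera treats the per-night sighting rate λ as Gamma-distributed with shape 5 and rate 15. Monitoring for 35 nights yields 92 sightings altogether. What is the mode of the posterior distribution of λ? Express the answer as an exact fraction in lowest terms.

48/25

Total count 92 over total exposure 35 nights.
The Gamma prior is conjugate for the Poisson rate, so λ | data ~ Gamma(5+92, 15+35) = Gamma(97, 50).
Posterior mode = (α'−1)/β' = 96/50 = 48/25.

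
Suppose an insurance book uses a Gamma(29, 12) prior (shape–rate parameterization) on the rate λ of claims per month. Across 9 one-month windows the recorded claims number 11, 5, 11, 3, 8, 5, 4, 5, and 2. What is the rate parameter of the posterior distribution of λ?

21

Total count: 11 + 5 + 11 + 3 + 8 + 5 + 4 + 5 + 2 = 54.
Total exposure: 9 months.
Posterior: α' = 29 + 54 = 83, β' = 12 + 9 = 21.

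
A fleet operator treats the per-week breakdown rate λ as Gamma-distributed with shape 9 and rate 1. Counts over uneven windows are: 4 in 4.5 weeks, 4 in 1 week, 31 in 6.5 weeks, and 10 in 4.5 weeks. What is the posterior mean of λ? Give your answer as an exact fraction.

116/35

Total count: 4 + 4 + 31 + 10 = 49.
Total exposure: 4.5 + 1 + 6.5 + 4.5 = 16.5 weeks.
Gamma(α, β) with Poisson data over total exposure Σt gives posterior Gamma(α+Σx, β+Σt) = Gamma(58, 35/2).
Posterior mean = α'/β' = 58/(35/2) = 116/35.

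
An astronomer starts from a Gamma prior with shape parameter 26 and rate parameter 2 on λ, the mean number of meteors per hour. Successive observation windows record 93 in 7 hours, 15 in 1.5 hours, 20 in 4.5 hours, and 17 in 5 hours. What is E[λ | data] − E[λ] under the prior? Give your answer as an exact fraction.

Total count: 93 + 15 + 20 + 17 = 145.
Total exposure: 7 + 1.5 + 4.5 + 5 = 18 hours.
By Gamma–Poisson conjugacy, the posterior is Gamma(α + Σx, β + Σt) = Gamma(26 + 145, 2 + 18) = Gamma(171, 20).
Posterior mean = 171/20 = 171/20; prior mean = 26/2 = 13. Difference = 171/20 − 13 = -89/20.

-89/20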